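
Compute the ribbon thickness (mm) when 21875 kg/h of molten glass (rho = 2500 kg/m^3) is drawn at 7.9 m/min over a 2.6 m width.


Ribbon cross-section from mass balance:
  Volume rate = throughput / density = 21875 / 2500 = 8.75 m^3/h
  thickness = volume rate / (speed * 60 * width), i.e.
  thickness = throughput / (60 * speed * width * density) * 1000
  thickness = 21875 / (60 * 7.9 * 2.6 * 2500) * 1000 = 7.1 mm

7.1 mm


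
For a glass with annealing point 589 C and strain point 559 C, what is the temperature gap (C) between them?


Gap = T_anneal - T_strain:
  gap = 589 - 559 = 30 C

30 C


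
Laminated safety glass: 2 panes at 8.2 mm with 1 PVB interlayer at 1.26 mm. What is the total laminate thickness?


Total thickness = glass contribution + PVB contribution
  Glass: 2 * 8.2 = 16.4 mm
  PVB: 1 * 1.26 = 1.26 mm
  Total = 16.4 + 1.26 = 17.66 mm

17.66 mm


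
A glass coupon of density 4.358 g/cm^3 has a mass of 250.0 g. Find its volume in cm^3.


Rearrange rho = m / V:
  V = m / rho
  V = 250.0 / 4.358 = 57.366 cm^3

57.366 cm^3


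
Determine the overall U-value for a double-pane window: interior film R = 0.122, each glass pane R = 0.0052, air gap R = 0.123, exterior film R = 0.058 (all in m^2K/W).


Total thermal resistance (series):
  R_total = R_in + R_glass + R_air + R_glass + R_out
  R_total = 0.122 + 0.0052 + 0.123 + 0.0052 + 0.058 = 0.3134 m^2K/W
U-value = 1 / R_total = 1 / 0.3134 = 3.191 W/m^2K

3.191 W/m^2K


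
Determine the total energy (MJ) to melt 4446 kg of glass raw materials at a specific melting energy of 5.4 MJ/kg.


Total energy = mass * specific energy
  E = 4446 * 5.4 = 24008.4 MJ

24008.4 MJ


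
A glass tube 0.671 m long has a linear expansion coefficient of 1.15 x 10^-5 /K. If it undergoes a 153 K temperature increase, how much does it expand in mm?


Thermal expansion formula: dL = alpha * L0 * dT
  dL = (1.15 x 10^-5) * 0.671 * 153 = 0.00118062 m
Convert to mm: 0.00118062 * 1000 = 1.1806 mm

1.1806 mm


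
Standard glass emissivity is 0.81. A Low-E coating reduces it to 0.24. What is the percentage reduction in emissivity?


Percentage reduction = (1 - coated/uncoated) * 100
  Ratio = 0.24 / 0.81 = 0.2963
  Reduction = (1 - 0.2963) * 100 = 70.4%

70.4%


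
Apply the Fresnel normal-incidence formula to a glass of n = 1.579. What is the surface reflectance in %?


Fresnel reflectance at normal incidence:
  R = ((n - 1)/(n + 1))^2
  (n - 1)/(n + 1) = (1.579 - 1)/(1.579 + 1) = 0.224506
  R = 0.224506^2 = 0.0504029
  R(%) = 0.0504029 * 100 = 5.04%

5.04%


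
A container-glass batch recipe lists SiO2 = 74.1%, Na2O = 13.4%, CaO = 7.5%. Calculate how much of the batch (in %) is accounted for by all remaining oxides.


Sum the three major oxides:
  SiO2 + Na2O + CaO = 74.1 + 13.4 + 7.5 = 95.0%
Subtract from 100%:
  Others = 100 - 95.0 = 5.0%

5.0%


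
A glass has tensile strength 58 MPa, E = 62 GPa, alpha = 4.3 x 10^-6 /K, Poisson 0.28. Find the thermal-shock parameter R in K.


Thermal shock resistance: R = sigma * (1 - nu) / (E * alpha)
  Numerator = 58 * (1 - 0.28) = 41.76
  Denominator = 62 * 1000 * (4.3 x 10^-6) = 0.2666
  R = 41.76 / 0.2666 = 156.6 K

156.6 K


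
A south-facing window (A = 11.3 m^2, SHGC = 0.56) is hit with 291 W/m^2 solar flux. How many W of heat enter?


Solar heat gain: Q = Area * SHGC * Irradiance
  Q = 11.3 * 0.56 * 291 = 1841.4 W

1841.4 W


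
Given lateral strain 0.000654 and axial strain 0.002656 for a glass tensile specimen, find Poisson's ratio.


Poisson's ratio: nu = lateral strain / axial strain
  nu = 0.000654 / 0.002656 = 0.2462

0.2462


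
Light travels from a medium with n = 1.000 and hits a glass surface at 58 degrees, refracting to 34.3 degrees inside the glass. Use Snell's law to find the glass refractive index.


Apply Snell's law: n1 * sin(theta1) = n2 * sin(theta2)
  n2 = n1 * sin(theta1) / sin(theta2)
  sin(58) = 0.848048
  sin(34.3) = 0.563526
  n2 = 1.000 * 0.848048 / 0.563526 = 1.5049

1.5049


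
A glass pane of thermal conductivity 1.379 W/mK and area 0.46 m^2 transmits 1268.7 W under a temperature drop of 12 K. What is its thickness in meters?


Fourier's law: t = k * A * dT / Q
  t = 1.379 * 0.46 * 12 / 1268.7
  t = 7.61208 / 1268.7 = 0.006 m

0.006 m


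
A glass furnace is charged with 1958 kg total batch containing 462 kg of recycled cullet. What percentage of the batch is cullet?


Cullet ratio = (cullet mass / total batch mass) * 100
  Ratio = 462 / 1958 * 100 = 23.6%

23.6%


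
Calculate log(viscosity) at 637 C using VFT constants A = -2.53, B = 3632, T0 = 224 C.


VFT equation: log(eta) = A + B / (T - T0)
  T - T0 = 637 - 224 = 413
  B / (T - T0) = 3632 / 413 = 8.794
  log(eta) = -2.53 + 8.794 = 6.264

6.264


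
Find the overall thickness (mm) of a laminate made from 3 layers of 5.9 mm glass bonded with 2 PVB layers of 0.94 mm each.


Total thickness = glass contribution + PVB contribution
  Glass: 3 * 5.9 = 17.7 mm
  PVB: 2 * 0.94 = 1.88 mm
  Total = 17.7 + 1.88 = 19.58 mm

19.58 mm


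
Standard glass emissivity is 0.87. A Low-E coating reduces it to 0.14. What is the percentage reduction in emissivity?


Percentage reduction = (1 - coated/uncoated) * 100
  Ratio = 0.14 / 0.87 = 0.1609
  Reduction = (1 - 0.1609) * 100 = 83.9%

83.9%


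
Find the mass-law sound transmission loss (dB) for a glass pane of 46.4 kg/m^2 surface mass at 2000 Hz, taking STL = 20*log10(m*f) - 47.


Mass law: STL = 20 * log10(m * f) - 47
  m * f = 46.4 * 2000 = 92800
  log10(92800) = 4.96755
  STL = 20 * 4.96755 - 47 = 99.351 - 47 = 52.4 dB

52.4 dB


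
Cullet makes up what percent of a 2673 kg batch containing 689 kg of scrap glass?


Cullet ratio = (cullet mass / total batch mass) * 100
  Ratio = 689 / 2673 * 100 = 25.78%

25.78%


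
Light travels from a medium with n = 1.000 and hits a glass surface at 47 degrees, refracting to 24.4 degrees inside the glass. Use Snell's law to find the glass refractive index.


Apply Snell's law: n1 * sin(theta1) = n2 * sin(theta2)
  n2 = n1 * sin(theta1) / sin(theta2)
  sin(47) = 0.731354
  sin(24.4) = 0.413104
  n2 = 1.000 * 0.731354 / 0.413104 = 1.7704

1.7704


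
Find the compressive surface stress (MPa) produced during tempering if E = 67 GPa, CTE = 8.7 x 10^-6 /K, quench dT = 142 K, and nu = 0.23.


Tempering stress: sigma = E * alpha * dT / (1 - nu)
  E (MPa) = 67 * 1000 = 67000
  Numerator = 67000 * (8.7 x 10^-6) * 142 = 82.7718
  Denominator = 1 - 0.23 = 0.77
  sigma = 82.7718 / 0.77 = 107.5 MPa

107.5 MPa


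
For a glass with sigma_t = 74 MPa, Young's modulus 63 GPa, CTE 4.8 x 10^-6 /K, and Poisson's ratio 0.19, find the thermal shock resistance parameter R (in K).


Thermal shock resistance: R = sigma * (1 - nu) / (E * alpha)
  Numerator = 74 * (1 - 0.19) = 59.94
  Denominator = 63 * 1000 * (4.8 x 10^-6) = 0.3024
  R = 59.94 / 0.3024 = 198.2 K

198.2 K


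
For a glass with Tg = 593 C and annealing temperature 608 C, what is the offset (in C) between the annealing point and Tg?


Offset = T_anneal - Tg:
  offset = 608 - 593 = 15 C

15 C


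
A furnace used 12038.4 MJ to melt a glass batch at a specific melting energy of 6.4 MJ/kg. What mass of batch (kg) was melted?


Rearrange E = m * s for m:
  m = E / s
  m = 12038.4 / 6.4 = 1881.0 kg

1881.0 kg


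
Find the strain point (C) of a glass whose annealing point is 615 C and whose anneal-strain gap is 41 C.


Strain point = annealing point - difference:
  T_strain = 615 - 41 = 574 C

574 C


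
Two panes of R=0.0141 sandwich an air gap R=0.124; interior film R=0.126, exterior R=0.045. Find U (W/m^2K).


Total thermal resistance (series):
  R_total = R_in + R_glass + R_air + R_glass + R_out
  R_total = 0.126 + 0.0141 + 0.124 + 0.0141 + 0.045 = 0.3232 m^2K/W
U-value = 1 / R_total = 1 / 0.3232 = 3.094 W/m^2K

3.094 W/m^2K


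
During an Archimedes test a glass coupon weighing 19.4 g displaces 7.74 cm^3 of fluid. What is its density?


Use the definition of density:
  rho = mass / volume
  rho = 19.4 / 7.74 = 2.506 g/cm^3

2.506 g/cm^3


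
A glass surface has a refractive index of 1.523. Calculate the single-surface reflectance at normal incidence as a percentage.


Fresnel reflectance at normal incidence:
  R = ((n - 1)/(n + 1))^2
  (n - 1)/(n + 1) = (1.523 - 1)/(1.523 + 1) = 0.207293
  R = 0.207293^2 = 0.0429704
  R(%) = 0.0429704 * 100 = 4.297%

4.297%


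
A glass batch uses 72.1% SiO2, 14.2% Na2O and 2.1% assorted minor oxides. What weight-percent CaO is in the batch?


Pieces sum to 100%:
  CaO = 100 - (SiO2 + Na2O + others)
  CaO = 100 - (72.1 + 14.2 + 2.1) = 11.6%

11.6%


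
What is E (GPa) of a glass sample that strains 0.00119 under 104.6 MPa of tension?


Young's modulus: E = stress / strain
  E = 104.6 MPa / 0.00119 = 87899.16 MPa
Convert to GPa: 87899.16 / 1000 = 87.9 GPa

87.9 GPa


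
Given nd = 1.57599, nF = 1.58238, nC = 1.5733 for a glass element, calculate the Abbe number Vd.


Abbe number formula: Vd = (nd - 1) / (nF - nC)
  nd - 1 = 1.57599 - 1 = 0.57599
  nF - nC = 1.58238 - 1.5733 = 0.00908
  Vd = 0.57599 / 0.00908 = 63.44

63.44


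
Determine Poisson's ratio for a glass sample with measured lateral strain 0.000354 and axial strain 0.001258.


Poisson's ratio: nu = lateral strain / axial strain
  nu = 0.000354 / 0.001258 = 0.2814

0.2814


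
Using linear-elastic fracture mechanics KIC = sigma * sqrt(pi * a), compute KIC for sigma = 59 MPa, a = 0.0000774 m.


Fracture toughness: KIC = sigma * sqrt(pi * a)
  pi * a = pi * 0.0000774 = 0.000243159
  sqrt(pi * a) = 0.015594
  KIC = 59 * 0.015594 = 0.92 MPa*sqrt(m)

0.92 MPa*sqrt(m)


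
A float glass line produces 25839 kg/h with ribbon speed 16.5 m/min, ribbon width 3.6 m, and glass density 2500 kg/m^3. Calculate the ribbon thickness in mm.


Ribbon cross-section from mass balance:
  Volume rate = throughput / density = 25839 / 2500 = 10.3356 m^3/h
  thickness = volume rate / (speed * 60 * width), i.e.
  thickness = throughput / (60 * speed * width * density) * 1000
  thickness = 25839 / (60 * 16.5 * 3.6 * 2500) * 1000 = 2.9 mm

2.9 mm


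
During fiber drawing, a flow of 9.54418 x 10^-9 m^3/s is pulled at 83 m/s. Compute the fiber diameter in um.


Cross-sectional area from continuity:
  A = Q / v = 9.54418 x 10^-9 / 83 = 1.149901 x 10^-10 m^2
Diameter from circular cross-section:
  d = sqrt(4A / pi) * 10^6 (m -> um)
  d = sqrt(4 * 1.149901 x 10^-10 / pi) * 10^6 = 12.1 um

12.1 um


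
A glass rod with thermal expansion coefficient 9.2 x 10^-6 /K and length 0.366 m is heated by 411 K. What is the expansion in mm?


Thermal expansion formula: dL = alpha * L0 * dT
  dL = (9.2 x 10^-6) * 0.366 * 411 = 0.00138392 m
Convert to mm: 0.00138392 * 1000 = 1.3839 mm

1.3839 mm


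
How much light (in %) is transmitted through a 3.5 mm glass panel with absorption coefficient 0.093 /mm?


Beer-Lambert law: T = exp(-alpha * thickness)
  exponent = -0.093 * 3.5 = -0.3255
  T = exp(-0.3255) = 0.7222
  Percentage = 0.7222 * 100 = 72.22%

72.22%


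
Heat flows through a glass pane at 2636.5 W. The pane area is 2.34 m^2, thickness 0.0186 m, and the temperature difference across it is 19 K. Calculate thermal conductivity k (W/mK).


Fourier's law rearranged: k = Q * t / (A * dT)
  Numerator = 2636.5 * 0.0186 = 49.0389
  Denominator = 2.34 * 19 = 44.46
  k = 49.0389 / 44.46 = 1.103 W/mK

1.103 W/mK


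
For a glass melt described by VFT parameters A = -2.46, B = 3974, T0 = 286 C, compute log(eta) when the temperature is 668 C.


VFT equation: log(eta) = A + B / (T - T0)
  T - T0 = 668 - 286 = 382
  B / (T - T0) = 3974 / 382 = 10.403
  log(eta) = -2.46 + 10.403 = 7.943

7.943


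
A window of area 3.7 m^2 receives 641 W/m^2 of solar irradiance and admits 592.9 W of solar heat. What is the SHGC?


Rearrange Q = Area * SHGC * Irradiance:
  SHGC = Q / (Area * Irradiance)
  SHGC = 592.9 / (3.7 * 641) = 0.25

0.25


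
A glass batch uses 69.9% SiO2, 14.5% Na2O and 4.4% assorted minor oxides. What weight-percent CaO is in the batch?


Pieces sum to 100%:
  CaO = 100 - (SiO2 + Na2O + others)
  CaO = 100 - (69.9 + 14.5 + 4.4) = 11.2%

11.2%


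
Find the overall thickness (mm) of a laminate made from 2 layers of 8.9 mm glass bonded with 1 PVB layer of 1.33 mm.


Total thickness = glass contribution + PVB contribution
  Glass: 2 * 8.9 = 17.8 mm
  PVB: 1 * 1.33 = 1.33 mm
  Total = 17.8 + 1.33 = 19.13 mm

19.13 mm


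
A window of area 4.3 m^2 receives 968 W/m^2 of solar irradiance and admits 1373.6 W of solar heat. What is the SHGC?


Rearrange Q = Area * SHGC * Irradiance:
  SHGC = Q / (Area * Irradiance)
  SHGC = 1373.6 / (4.3 * 968) = 0.33

0.33


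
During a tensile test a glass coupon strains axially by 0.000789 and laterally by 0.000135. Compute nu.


Poisson's ratio: nu = lateral strain / axial strain
  nu = 0.000135 / 0.000789 = 0.1711

0.1711


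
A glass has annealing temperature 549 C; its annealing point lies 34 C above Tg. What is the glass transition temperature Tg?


Rearrange T_anneal = Tg + offset for Tg:
  Tg = T_anneal - offset = 549 - 34 = 515 C

515 C


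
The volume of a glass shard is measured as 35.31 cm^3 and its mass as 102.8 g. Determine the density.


Use the definition of density:
  rho = mass / volume
  rho = 102.8 / 35.31 = 2.911 g/cm^3

2.911 g/cm^3


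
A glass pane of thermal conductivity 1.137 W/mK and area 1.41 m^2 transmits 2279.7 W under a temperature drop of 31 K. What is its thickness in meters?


Fourier's law: t = k * A * dT / Q
  t = 1.137 * 1.41 * 31 / 2279.7
  t = 49.69827 / 2279.7 = 0.0218 m

0.0218 m


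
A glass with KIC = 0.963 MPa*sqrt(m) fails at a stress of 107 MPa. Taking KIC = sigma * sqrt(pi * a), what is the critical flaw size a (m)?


Rearrange KIC = sigma * sqrt(pi * a):
  sqrt(pi * a) = KIC / sigma
  sqrt(pi * a) = 0.963 / 107 = 0.009
  a = (KIC / sigma)^2 / pi
  a = 0.009^2 / pi = 0.0000258 m

0.0000258 m


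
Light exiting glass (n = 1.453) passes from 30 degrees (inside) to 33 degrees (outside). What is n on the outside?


Apply Snell's law: n1 * sin(theta1) = n2 * sin(theta2)
  n2 = n1 * sin(theta1) / sin(theta2)
  sin(30) = 0.5
  sin(33) = 0.544639
  n2 = 1.453 * 0.5 / 0.544639 = 1.3339

1.3339


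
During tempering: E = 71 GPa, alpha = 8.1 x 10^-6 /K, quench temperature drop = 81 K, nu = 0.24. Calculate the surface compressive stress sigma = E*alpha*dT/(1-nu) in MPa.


Tempering stress: sigma = E * alpha * dT / (1 - nu)
  E (MPa) = 71 * 1000 = 71000
  Numerator = 71000 * (8.1 x 10^-6) * 81 = 46.5831
  Denominator = 1 - 0.24 = 0.76
  sigma = 46.5831 / 0.76 = 61.3 MPa

61.3 MPa


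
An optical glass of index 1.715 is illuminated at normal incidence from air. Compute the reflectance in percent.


Fresnel reflectance at normal incidence:
  R = ((n - 1)/(n + 1))^2
  (n - 1)/(n + 1) = (1.715 - 1)/(1.715 + 1) = 0.263352
  R = 0.263352^2 = 0.0693543
  R(%) = 0.0693543 * 100 = 6.935%

6.935%


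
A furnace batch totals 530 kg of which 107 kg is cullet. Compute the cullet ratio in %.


Cullet ratio = (cullet mass / total batch mass) * 100
  Ratio = 107 / 530 * 100 = 20.19%

20.19%


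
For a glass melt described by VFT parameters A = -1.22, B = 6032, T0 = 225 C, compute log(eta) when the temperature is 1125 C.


VFT equation: log(eta) = A + B / (T - T0)
  T - T0 = 1125 - 225 = 900
  B / (T - T0) = 6032 / 900 = 6.702
  log(eta) = -1.22 + 6.702 = 5.482

5.482


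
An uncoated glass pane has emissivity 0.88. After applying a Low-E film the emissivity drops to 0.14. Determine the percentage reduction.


Percentage reduction = (1 - coated/uncoated) * 100
  Ratio = 0.14 / 0.88 = 0.1591
  Reduction = (1 - 0.1591) * 100 = 84.1%

84.1%


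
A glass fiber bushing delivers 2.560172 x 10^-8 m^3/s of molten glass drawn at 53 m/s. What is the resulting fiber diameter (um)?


Cross-sectional area from continuity:
  A = Q / v = 2.560172 x 10^-8 / 53 = 4.830513 x 10^-10 m^2
Diameter from circular cross-section:
  d = sqrt(4A / pi) * 10^6 (m -> um)
  d = sqrt(4 * 4.830513 x 10^-10 / pi) * 10^6 = 24.8 um

24.8 um


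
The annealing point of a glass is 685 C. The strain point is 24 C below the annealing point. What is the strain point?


Strain point = annealing point - difference:
  T_strain = 685 - 24 = 661 C

661 C


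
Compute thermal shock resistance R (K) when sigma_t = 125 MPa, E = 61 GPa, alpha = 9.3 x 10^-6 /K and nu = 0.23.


Thermal shock resistance: R = sigma * (1 - nu) / (E * alpha)
  Numerator = 125 * (1 - 0.23) = 96.25
  Denominator = 61 * 1000 * (9.3 x 10^-6) = 0.5673
  R = 96.25 / 0.5673 = 169.7 K

169.7 K


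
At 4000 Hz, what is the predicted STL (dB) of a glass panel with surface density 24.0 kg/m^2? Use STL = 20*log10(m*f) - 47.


Mass law: STL = 20 * log10(m * f) - 47
  m * f = 24.0 * 4000 = 96000
  log10(96000) = 4.98227
  STL = 20 * 4.98227 - 47 = 99.6454 - 47 = 52.6 dB

52.6 dB


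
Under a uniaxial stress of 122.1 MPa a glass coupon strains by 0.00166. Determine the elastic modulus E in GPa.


Young's modulus: E = stress / strain
  E = 122.1 MPa / 0.00166 = 73554.22 MPa
Convert to GPa: 73554.22 / 1000 = 73.55 GPa

73.55 GPa


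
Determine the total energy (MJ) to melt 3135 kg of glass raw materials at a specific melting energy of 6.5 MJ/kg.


Total energy = mass * specific energy
  E = 3135 * 6.5 = 20377.5 MJ

20377.5 MJ


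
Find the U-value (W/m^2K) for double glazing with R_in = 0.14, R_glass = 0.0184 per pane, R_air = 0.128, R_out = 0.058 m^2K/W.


Total thermal resistance (series):
  R_total = R_in + R_glass + R_air + R_glass + R_out
  R_total = 0.14 + 0.0184 + 0.128 + 0.0184 + 0.058 = 0.3628 m^2K/W
U-value = 1 / R_total = 1 / 0.3628 = 2.756 W/m^2K

2.756 W/m^2K


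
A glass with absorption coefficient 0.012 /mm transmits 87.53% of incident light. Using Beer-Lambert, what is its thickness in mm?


Rearrange T = exp(-alpha * thickness):
  thickness = -ln(T) / alpha
  T = 87.53/100 = 0.8753
  ln(T) = -0.13319
  -ln(T) = 0.13319
  thickness = 0.13319 / 0.012 = 11.1 mm

11.1 mm


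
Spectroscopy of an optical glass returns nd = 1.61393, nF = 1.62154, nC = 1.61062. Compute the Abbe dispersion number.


Abbe number formula: Vd = (nd - 1) / (nF - nC)
  nd - 1 = 1.61393 - 1 = 0.61393
  nF - nC = 1.62154 - 1.61062 = 0.01092
  Vd = 0.61393 / 0.01092 = 56.22

56.22


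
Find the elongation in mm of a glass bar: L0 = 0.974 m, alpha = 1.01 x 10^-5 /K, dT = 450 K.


Thermal expansion formula: dL = alpha * L0 * dT
  dL = (1.01 x 10^-5) * 0.974 * 450 = 0.00442683 m
Convert to mm: 0.00442683 * 1000 = 4.4268 mm

4.4268 mm


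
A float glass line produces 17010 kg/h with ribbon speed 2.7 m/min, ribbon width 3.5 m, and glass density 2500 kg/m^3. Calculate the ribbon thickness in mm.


Ribbon cross-section from mass balance:
  Volume rate = throughput / density = 17010 / 2500 = 6.804 m^3/h
  thickness = volume rate / (speed * 60 * width), i.e.
  thickness = throughput / (60 * speed * width * density) * 1000
  thickness = 17010 / (60 * 2.7 * 3.5 * 2500) * 1000 = 12.0 mm

12.0 mm


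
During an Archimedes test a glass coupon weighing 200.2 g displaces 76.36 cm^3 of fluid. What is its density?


Use the definition of density:
  rho = mass / volume
  rho = 200.2 / 76.36 = 2.622 g/cm^3

2.622 g/cm^3


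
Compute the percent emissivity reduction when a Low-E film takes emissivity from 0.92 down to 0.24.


Percentage reduction = (1 - coated/uncoated) * 100
  Ratio = 0.24 / 0.92 = 0.2609
  Reduction = (1 - 0.2609) * 100 = 73.9%

73.9%


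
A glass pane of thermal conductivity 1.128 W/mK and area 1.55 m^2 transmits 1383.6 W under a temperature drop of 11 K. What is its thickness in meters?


Fourier's law: t = k * A * dT / Q
  t = 1.128 * 1.55 * 11 / 1383.6
  t = 19.2324 / 1383.6 = 0.0139 m

0.0139 m


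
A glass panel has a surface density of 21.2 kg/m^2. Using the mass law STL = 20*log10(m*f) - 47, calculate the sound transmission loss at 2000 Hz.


Mass law: STL = 20 * log10(m * f) - 47
  m * f = 21.2 * 2000 = 42400
  log10(42400) = 4.62737
  STL = 20 * 4.62737 - 47 = 92.5474 - 47 = 45.5 dB

45.5 dB


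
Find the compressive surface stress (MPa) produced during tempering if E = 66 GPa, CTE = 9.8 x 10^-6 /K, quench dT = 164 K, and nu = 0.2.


Tempering stress: sigma = E * alpha * dT / (1 - nu)
  E (MPa) = 66 * 1000 = 66000
  Numerator = 66000 * (9.8 x 10^-6) * 164 = 106.0752
  Denominator = 1 - 0.2 = 0.8
  sigma = 106.0752 / 0.8 = 132.6 MPa

132.6 MPa


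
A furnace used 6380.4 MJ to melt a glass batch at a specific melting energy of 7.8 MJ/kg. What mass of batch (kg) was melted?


Rearrange E = m * s for m:
  m = E / s
  m = 6380.4 / 7.8 = 818.0 kg

818.0 kg


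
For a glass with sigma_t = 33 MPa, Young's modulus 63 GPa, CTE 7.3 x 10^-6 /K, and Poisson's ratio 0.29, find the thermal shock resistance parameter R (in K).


Thermal shock resistance: R = sigma * (1 - nu) / (E * alpha)
  Numerator = 33 * (1 - 0.29) = 23.43
  Denominator = 63 * 1000 * (7.3 x 10^-6) = 0.4599
  R = 23.43 / 0.4599 = 50.9 K

50.9 K


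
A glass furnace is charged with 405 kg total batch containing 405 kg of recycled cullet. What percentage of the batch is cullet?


Cullet ratio = (cullet mass / total batch mass) * 100
  Ratio = 405 / 405 * 100 = 100.0%

100.0%


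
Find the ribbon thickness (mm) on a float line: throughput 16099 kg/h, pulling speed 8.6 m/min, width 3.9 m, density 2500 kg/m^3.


Ribbon cross-section from mass balance:
  Volume rate = throughput / density = 16099 / 2500 = 6.4396 m^3/h
  thickness = volume rate / (speed * 60 * width), i.e.
  thickness = throughput / (60 * speed * width * density) * 1000
  thickness = 16099 / (60 * 8.6 * 3.9 * 2500) * 1000 = 3.2 mm

3.2 mm


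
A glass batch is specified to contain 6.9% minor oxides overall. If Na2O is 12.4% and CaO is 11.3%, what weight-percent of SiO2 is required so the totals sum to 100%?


Known pieces sum to 100%:
  SiO2 = 100 - (others + Na2O + CaO)
  SiO2 = 100 - (6.9 + 12.4 + 11.3) = 69.4%

69.4%


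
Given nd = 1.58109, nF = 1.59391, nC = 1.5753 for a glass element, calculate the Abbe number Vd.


Abbe number formula: Vd = (nd - 1) / (nF - nC)
  nd - 1 = 1.58109 - 1 = 0.58109
  nF - nC = 1.59391 - 1.5753 = 0.01861
  Vd = 0.58109 / 0.01861 = 31.22

31.22


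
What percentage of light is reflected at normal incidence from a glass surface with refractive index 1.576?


Fresnel reflectance at normal incidence:
  R = ((n - 1)/(n + 1))^2
  (n - 1)/(n + 1) = (1.576 - 1)/(1.576 + 1) = 0.223602
  R = 0.223602^2 = 0.0499979
  R(%) = 0.0499979 * 100 = 5.0%

5.0%


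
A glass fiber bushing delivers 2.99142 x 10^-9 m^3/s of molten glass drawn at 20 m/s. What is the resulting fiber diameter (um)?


Cross-sectional area from continuity:
  A = Q / v = 2.99142 x 10^-9 / 20 = 1.49571 x 10^-10 m^2
Diameter from circular cross-section:
  d = sqrt(4A / pi) * 10^6 (m -> um)
  d = sqrt(4 * 1.49571 x 10^-10 / pi) * 10^6 = 13.8 um

13.8 um


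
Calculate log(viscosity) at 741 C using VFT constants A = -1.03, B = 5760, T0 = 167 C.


VFT equation: log(eta) = A + B / (T - T0)
  T - T0 = 741 - 167 = 574
  B / (T - T0) = 5760 / 574 = 10.035
  log(eta) = -1.03 + 10.035 = 9.005

9.005


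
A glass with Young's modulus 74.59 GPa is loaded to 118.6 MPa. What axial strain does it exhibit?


Rearrange E = sigma / epsilon:
  epsilon = sigma / E
  E (MPa) = 74.59 * 1000 = 74590
  epsilon = 118.6 / 74590 = 0.00159

0.00159


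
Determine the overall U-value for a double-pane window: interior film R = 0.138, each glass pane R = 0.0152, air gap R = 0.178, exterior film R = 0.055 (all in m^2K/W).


Total thermal resistance (series):
  R_total = R_in + R_glass + R_air + R_glass + R_out
  R_total = 0.138 + 0.0152 + 0.178 + 0.0152 + 0.055 = 0.4014 m^2K/W
U-value = 1 / R_total = 1 / 0.4014 = 2.491 W/m^2K

2.491 W/m^2K


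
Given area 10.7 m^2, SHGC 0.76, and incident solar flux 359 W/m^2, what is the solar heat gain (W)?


Solar heat gain: Q = Area * SHGC * Irradiance
  Q = 10.7 * 0.76 * 359 = 2919.4 W

2919.4 W


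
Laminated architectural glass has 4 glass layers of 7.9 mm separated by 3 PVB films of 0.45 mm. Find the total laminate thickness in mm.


Total thickness = glass contribution + PVB contribution
  Glass: 4 * 7.9 = 31.6 mm
  PVB: 3 * 0.45 = 1.35 mm
  Total = 31.6 + 1.35 = 32.95 mm

32.95 mm


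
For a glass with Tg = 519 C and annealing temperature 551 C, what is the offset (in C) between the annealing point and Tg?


Offset = T_anneal - Tg:
  offset = 551 - 519 = 32 C

32 C


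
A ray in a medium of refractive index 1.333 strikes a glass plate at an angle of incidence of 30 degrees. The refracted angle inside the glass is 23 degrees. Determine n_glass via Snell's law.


Apply Snell's law: n1 * sin(theta1) = n2 * sin(theta2)
  n2 = n1 * sin(theta1) / sin(theta2)
  sin(30) = 0.5
  sin(23) = 0.390731
  n2 = 1.333 * 0.5 / 0.390731 = 1.7058

1.7058


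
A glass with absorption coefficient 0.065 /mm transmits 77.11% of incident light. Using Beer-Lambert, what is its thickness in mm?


Rearrange T = exp(-alpha * thickness):
  thickness = -ln(T) / alpha
  T = 77.11/100 = 0.7711
  ln(T) = -0.25994
  -ln(T) = 0.25994
  thickness = 0.25994 / 0.065 = 4.0 mm

4.0 mm


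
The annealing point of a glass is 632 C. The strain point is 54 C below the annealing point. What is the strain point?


Strain point = annealing point - difference:
  T_strain = 632 - 54 = 578 C

578 C


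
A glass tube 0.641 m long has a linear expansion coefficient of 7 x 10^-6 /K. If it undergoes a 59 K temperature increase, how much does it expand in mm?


Thermal expansion formula: dL = alpha * L0 * dT
  dL = (7 x 10^-6) * 0.641 * 59 = 0.00026473 m
Convert to mm: 0.00026473 * 1000 = 0.2647 mm

0.2647 mm


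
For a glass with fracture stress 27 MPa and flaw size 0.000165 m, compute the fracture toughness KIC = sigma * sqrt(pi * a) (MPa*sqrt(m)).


Fracture toughness: KIC = sigma * sqrt(pi * a)
  pi * a = pi * 0.000165 = 0.000518363
  sqrt(pi * a) = 0.022768
  KIC = 27 * 0.022768 = 0.615 MPa*sqrt(m)

0.615 MPa*sqrt(m)


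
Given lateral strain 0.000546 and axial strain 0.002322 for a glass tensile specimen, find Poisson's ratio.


Poisson's ratio: nu = lateral strain / axial strain
  nu = 0.000546 / 0.002322 = 0.2351

0.2351


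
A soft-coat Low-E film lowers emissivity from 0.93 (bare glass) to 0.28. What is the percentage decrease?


Percentage reduction = (1 - coated/uncoated) * 100
  Ratio = 0.28 / 0.93 = 0.3011
  Reduction = (1 - 0.3011) * 100 = 69.9%

69.9%


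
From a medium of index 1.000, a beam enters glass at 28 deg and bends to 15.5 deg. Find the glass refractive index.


Apply Snell's law: n1 * sin(theta1) = n2 * sin(theta2)
  n2 = n1 * sin(theta1) / sin(theta2)
  sin(28) = 0.469472
  sin(15.5) = 0.267238
  n2 = 1.000 * 0.469472 / 0.267238 = 1.7568

1.7568


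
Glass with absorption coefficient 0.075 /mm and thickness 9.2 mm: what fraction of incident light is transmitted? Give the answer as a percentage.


Beer-Lambert law: T = exp(-alpha * thickness)
  exponent = -0.075 * 9.2 = -0.69
  T = exp(-0.69) = 0.5016
  Percentage = 0.5016 * 100 = 50.16%

50.16%


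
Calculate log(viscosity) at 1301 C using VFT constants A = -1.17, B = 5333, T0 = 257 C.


VFT equation: log(eta) = A + B / (T - T0)
  T - T0 = 1301 - 257 = 1044
  B / (T - T0) = 5333 / 1044 = 5.108
  log(eta) = -1.17 + 5.108 = 3.938

3.938


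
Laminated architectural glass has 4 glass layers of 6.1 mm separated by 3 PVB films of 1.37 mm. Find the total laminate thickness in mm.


Total thickness = glass contribution + PVB contribution
  Glass: 4 * 6.1 = 24.4 mm
  PVB: 3 * 1.37 = 4.11 mm
  Total = 24.4 + 4.11 = 28.51 mm

28.51 mm


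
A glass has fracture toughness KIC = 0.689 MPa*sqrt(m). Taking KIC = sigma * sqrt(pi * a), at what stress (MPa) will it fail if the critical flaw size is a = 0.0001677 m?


Rearrange KIC = sigma * sqrt(pi * a):
  sigma = KIC / sqrt(pi * a)
  sqrt(pi * 0.0001677) = 0.022953
  sigma = 0.689 / 0.022953 = 30.02 MPa

30.02 MPa


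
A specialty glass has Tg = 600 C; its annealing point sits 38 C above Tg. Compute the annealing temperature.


The annealing temperature is Tg plus the offset:
  T_anneal = 600 + 38 = 638 C

638 C


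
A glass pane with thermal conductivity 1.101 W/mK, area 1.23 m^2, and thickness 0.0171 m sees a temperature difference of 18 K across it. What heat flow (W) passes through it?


Fourier's law: Q = k * A * dT / t
  Q = 1.101 * 1.23 * 18 / 0.0171
  Q = 24.37614 / 0.0171 = 1425.5 W

1425.5 W


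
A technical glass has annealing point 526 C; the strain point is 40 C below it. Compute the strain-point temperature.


Strain point = annealing point - difference:
  T_strain = 526 - 40 = 486 C

486 C


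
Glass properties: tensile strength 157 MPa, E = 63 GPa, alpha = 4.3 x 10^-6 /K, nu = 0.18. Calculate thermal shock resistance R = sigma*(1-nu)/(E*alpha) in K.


Thermal shock resistance: R = sigma * (1 - nu) / (E * alpha)
  Numerator = 157 * (1 - 0.18) = 128.74
  Denominator = 63 * 1000 * (4.3 x 10^-6) = 0.2709
  R = 128.74 / 0.2709 = 475.2 K

475.2 K


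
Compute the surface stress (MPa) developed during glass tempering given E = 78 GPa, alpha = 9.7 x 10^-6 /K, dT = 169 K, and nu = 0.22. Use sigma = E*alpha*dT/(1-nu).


Tempering stress: sigma = E * alpha * dT / (1 - nu)
  E (MPa) = 78 * 1000 = 78000
  Numerator = 78000 * (9.7 x 10^-6) * 169 = 127.8654
  Denominator = 1 - 0.22 = 0.78
  sigma = 127.8654 / 0.78 = 163.9 MPa

163.9 MPa


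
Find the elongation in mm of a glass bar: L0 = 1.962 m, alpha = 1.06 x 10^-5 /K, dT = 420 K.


Thermal expansion formula: dL = alpha * L0 * dT
  dL = (1.06 x 10^-5) * 1.962 * 420 = 0.00873482 m
Convert to mm: 0.00873482 * 1000 = 8.7348 mm

8.7348 mm


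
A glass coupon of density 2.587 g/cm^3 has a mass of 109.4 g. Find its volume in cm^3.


Rearrange rho = m / V:
  V = m / rho
  V = 109.4 / 2.587 = 42.288 cm^3

42.288 cm^3


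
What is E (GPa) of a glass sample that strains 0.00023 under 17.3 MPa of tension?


Young's modulus: E = stress / strain
  E = 17.3 MPa / 0.00023 = 75217.39 MPa
Convert to GPa: 75217.39 / 1000 = 75.22 GPa

75.22 GPa


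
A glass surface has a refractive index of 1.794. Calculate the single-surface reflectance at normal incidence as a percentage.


Fresnel reflectance at normal incidence:
  R = ((n - 1)/(n + 1))^2
  (n - 1)/(n + 1) = (1.794 - 1)/(1.794 + 1) = 0.28418
  R = 0.28418^2 = 0.0807583
  R(%) = 0.0807583 * 100 = 8.076%

8.076%


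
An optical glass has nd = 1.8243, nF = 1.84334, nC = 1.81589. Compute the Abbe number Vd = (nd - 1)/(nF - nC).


Abbe number formula: Vd = (nd - 1) / (nF - nC)
  nd - 1 = 1.8243 - 1 = 0.8243
  nF - nC = 1.84334 - 1.81589 = 0.02745
  Vd = 0.8243 / 0.02745 = 30.03

30.03


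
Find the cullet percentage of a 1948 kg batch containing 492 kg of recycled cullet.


Cullet ratio = (cullet mass / total batch mass) * 100
  Ratio = 492 / 1948 * 100 = 25.26%

25.26%


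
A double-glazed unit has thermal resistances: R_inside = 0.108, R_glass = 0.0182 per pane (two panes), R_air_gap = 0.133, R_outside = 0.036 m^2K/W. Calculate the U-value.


Total thermal resistance (series):
  R_total = R_in + R_glass + R_air + R_glass + R_out
  R_total = 0.108 + 0.0182 + 0.133 + 0.0182 + 0.036 = 0.3134 m^2K/W
U-value = 1 / R_total = 1 / 0.3134 = 3.191 W/m^2K

3.191 W/m^2K


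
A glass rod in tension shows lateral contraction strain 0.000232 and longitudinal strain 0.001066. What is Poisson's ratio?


Poisson's ratio: nu = lateral strain / axial strain
  nu = 0.000232 / 0.001066 = 0.2176

0.2176


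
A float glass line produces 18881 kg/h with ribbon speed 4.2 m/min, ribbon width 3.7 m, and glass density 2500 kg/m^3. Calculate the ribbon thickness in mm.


Ribbon cross-section from mass balance:
  Volume rate = throughput / density = 18881 / 2500 = 7.5524 m^3/h
  thickness = volume rate / (speed * 60 * width), i.e.
  thickness = throughput / (60 * speed * width * density) * 1000
  thickness = 18881 / (60 * 4.2 * 3.7 * 2500) * 1000 = 8.1 mm

8.1 mm


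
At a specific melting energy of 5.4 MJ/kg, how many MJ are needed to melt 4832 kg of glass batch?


Total energy = mass * specific energy
  E = 4832 * 5.4 = 26092.8 MJ

26092.8 MJ


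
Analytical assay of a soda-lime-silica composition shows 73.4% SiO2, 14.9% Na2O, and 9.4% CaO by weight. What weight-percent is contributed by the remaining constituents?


Sum the three major oxides:
  SiO2 + Na2O + CaO = 73.4 + 14.9 + 9.4 = 97.7%
Subtract from 100%:
  Others = 100 - 97.7 = 2.3%

2.3%


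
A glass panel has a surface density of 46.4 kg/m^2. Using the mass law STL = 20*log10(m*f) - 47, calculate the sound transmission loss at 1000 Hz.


Mass law: STL = 20 * log10(m * f) - 47
  m * f = 46.4 * 1000 = 46400
  log10(46400) = 4.66652
  STL = 20 * 4.66652 - 47 = 93.3304 - 47 = 46.3 dB

46.3 dB


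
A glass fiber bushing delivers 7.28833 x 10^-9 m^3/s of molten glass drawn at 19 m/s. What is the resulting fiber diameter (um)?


Cross-sectional area from continuity:
  A = Q / v = 7.28833 x 10^-9 / 19 = 3.835963 x 10^-10 m^2
Diameter from circular cross-section:
  d = sqrt(4A / pi) * 10^6 (m -> um)
  d = sqrt(4 * 3.835963 x 10^-10 / pi) * 10^6 = 22.1 um

22.1 um


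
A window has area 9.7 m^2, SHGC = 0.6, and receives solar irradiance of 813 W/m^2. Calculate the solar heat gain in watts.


Solar heat gain: Q = Area * SHGC * Irradiance
  Q = 9.7 * 0.6 * 813 = 4731.7 W

4731.7 W


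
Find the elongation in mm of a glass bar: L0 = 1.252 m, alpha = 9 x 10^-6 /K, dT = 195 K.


Thermal expansion formula: dL = alpha * L0 * dT
  dL = (9 x 10^-6) * 1.252 * 195 = 0.00219726 m
Convert to mm: 0.00219726 * 1000 = 2.1973 mm

2.1973 mm


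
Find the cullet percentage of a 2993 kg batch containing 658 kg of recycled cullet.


Cullet ratio = (cullet mass / total batch mass) * 100
  Ratio = 658 / 2993 * 100 = 21.98%

21.98%


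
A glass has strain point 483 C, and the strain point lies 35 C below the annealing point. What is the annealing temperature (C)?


T_anneal = T_strain + gap:
  T_anneal = 483 + 35 = 518 C

518 C


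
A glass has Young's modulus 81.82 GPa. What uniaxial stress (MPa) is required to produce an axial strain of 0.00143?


Rearrange E = sigma / epsilon:
  sigma = E * epsilon
  E (MPa) = 81.82 * 1000 = 81820
  sigma = 81820 * 0.00143 = 117.0 MPa

117.0 MPa


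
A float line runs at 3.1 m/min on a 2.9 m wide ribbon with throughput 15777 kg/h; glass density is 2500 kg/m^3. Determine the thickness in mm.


Ribbon cross-section from mass balance:
  Volume rate = throughput / density = 15777 / 2500 = 6.3108 m^3/h
  thickness = volume rate / (speed * 60 * width), i.e.
  thickness = throughput / (60 * speed * width * density) * 1000
  thickness = 15777 / (60 * 3.1 * 2.9 * 2500) * 1000 = 11.7 mm

11.7 mm


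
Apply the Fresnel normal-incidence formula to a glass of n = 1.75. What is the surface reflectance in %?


Fresnel reflectance at normal incidence:
  R = ((n - 1)/(n + 1))^2
  (n - 1)/(n + 1) = (1.75 - 1)/(1.75 + 1) = 0.272727
  R = 0.272727^2 = 0.07438
  R(%) = 0.07438 * 100 = 7.438%

7.438%


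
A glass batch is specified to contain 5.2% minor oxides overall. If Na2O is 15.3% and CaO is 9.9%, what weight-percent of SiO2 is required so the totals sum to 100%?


Known pieces sum to 100%:
  SiO2 = 100 - (others + Na2O + CaO)
  SiO2 = 100 - (5.2 + 15.3 + 9.9) = 69.6%

69.6%


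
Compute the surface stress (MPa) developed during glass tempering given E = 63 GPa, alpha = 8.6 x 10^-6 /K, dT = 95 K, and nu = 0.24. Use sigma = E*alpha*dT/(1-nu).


Tempering stress: sigma = E * alpha * dT / (1 - nu)
  E (MPa) = 63 * 1000 = 63000
  Numerator = 63000 * (8.6 x 10^-6) * 95 = 51.471
  Denominator = 1 - 0.24 = 0.76
  sigma = 51.471 / 0.76 = 67.7 MPa

67.7 MPa


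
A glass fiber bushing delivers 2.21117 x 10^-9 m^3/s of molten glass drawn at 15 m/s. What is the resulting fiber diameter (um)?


Cross-sectional area from continuity:
  A = Q / v = 2.21117 x 10^-9 / 15 = 1.474113 x 10^-10 m^2
Diameter from circular cross-section:
  d = sqrt(4A / pi) * 10^6 (m -> um)
  d = sqrt(4 * 1.474113 x 10^-10 / pi) * 10^6 = 13.7 um

13.7 um


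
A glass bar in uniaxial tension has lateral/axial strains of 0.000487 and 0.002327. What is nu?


Poisson's ratio: nu = lateral strain / axial strain
  nu = 0.000487 / 0.002327 = 0.2093

0.2093


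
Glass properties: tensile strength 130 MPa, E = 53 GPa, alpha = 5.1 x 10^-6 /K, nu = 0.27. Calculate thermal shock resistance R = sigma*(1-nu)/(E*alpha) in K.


Thermal shock resistance: R = sigma * (1 - nu) / (E * alpha)
  Numerator = 130 * (1 - 0.27) = 94.9
  Denominator = 53 * 1000 * (5.1 x 10^-6) = 0.2703
  R = 94.9 / 0.2703 = 351.1 K

351.1 K


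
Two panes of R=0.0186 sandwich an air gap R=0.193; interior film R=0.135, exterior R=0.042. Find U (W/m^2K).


Total thermal resistance (series):
  R_total = R_in + R_glass + R_air + R_glass + R_out
  R_total = 0.135 + 0.0186 + 0.193 + 0.0186 + 0.042 = 0.4072 m^2K/W
U-value = 1 / R_total = 1 / 0.4072 = 2.456 W/m^2K

2.456 W/m^2K


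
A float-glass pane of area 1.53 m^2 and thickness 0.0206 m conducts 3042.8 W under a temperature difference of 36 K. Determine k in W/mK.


Fourier's law rearranged: k = Q * t / (A * dT)
  Numerator = 3042.8 * 0.0206 = 62.68168
  Denominator = 1.53 * 36 = 55.08
  k = 62.68168 / 55.08 = 1.138 W/mK

1.138 W/mK


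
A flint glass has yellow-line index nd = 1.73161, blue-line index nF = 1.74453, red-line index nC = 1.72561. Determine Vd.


Abbe number formula: Vd = (nd - 1) / (nF - nC)
  nd - 1 = 1.73161 - 1 = 0.73161
  nF - nC = 1.74453 - 1.72561 = 0.01892
  Vd = 0.73161 / 0.01892 = 38.67

38.67


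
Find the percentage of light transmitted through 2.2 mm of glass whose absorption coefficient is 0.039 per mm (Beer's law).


Beer-Lambert law: T = exp(-alpha * thickness)
  exponent = -0.039 * 2.2 = -0.0858
  T = exp(-0.0858) = 0.9178
  Percentage = 0.9178 * 100 = 91.78%

91.78%


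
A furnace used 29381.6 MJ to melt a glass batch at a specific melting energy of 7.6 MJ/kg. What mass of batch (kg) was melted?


Rearrange E = m * s for m:
  m = E / s
  m = 29381.6 / 7.6 = 3866.0 kg

3866.0 kg


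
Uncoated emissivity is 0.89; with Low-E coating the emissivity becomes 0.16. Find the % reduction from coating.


Percentage reduction = (1 - coated/uncoated) * 100
  Ratio = 0.16 / 0.89 = 0.1798
  Reduction = (1 - 0.1798) * 100 = 82.0%

82.0%


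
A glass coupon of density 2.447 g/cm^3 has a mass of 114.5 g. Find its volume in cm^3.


Rearrange rho = m / V:
  V = m / rho
  V = 114.5 / 2.447 = 46.792 cm^3

46.792 cm^3


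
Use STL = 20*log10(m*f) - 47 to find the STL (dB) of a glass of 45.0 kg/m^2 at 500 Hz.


Mass law: STL = 20 * log10(m * f) - 47
  m * f = 45.0 * 500 = 22500
  log10(22500) = 4.35218
  STL = 20 * 4.35218 - 47 = 87.0436 - 47 = 40.0 dB

40.0 dB


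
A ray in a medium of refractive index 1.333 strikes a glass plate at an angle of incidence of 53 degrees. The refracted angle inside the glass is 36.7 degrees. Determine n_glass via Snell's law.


Apply Snell's law: n1 * sin(theta1) = n2 * sin(theta2)
  n2 = n1 * sin(theta1) / sin(theta2)
  sin(53) = 0.798636
  sin(36.7) = 0.597625
  n2 = 1.333 * 0.798636 / 0.597625 = 1.7814

1.7814


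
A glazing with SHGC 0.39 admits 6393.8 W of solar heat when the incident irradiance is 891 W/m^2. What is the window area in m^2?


Rearrange Q = Area * SHGC * Irradiance:
  Area = Q / (SHGC * Irradiance)
  Area = 6393.8 / (0.39 * 891) = 18.4 m^2

18.4 m^2


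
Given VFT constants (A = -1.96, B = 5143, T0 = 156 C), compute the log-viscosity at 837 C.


VFT equation: log(eta) = A + B / (T - T0)
  T - T0 = 837 - 156 = 681
  B / (T - T0) = 5143 / 681 = 7.552
  log(eta) = -1.96 + 7.552 = 5.592

5.592
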